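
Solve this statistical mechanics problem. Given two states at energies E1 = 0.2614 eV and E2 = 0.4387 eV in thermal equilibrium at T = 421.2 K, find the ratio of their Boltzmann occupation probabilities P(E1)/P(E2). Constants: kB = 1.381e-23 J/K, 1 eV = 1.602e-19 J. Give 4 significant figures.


Step 1: Compute energy difference dE = E1 - E2 = 0.2614 - 0.4387 = -0.1773 eV
Step 2: Convert to Joules: dE_J = -0.1773 * 1.602e-19 = -2.84e-20 J
Step 3: Compute exponent = -dE_J / (kB * T) = -(-2.84e-20) / (1.381e-23 * 421.2) = 4.883
Step 4: P(E1)/P(E2) = exp(4.883) = 132

132


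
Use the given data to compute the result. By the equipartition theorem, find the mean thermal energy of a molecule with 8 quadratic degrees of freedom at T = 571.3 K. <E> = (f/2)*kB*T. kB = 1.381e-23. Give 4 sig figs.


Step 1: f/2 = 8/2 = 4
Step 2: kB*T = 1.381e-23 * 571.3 = 7.89e-21
Step 3: <E> = 4 * 7.89e-21 = 3.156e-20 J

3.156e-20


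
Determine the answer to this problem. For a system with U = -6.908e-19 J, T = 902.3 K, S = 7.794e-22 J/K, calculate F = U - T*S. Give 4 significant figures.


Step 1: T*S = 902.3 * 7.794e-22 = 7.033e-19 J
Step 2: F = U - T*S = -6.908e-19 - 7.033e-19
Step 3: F = -1.394e-18 J

-1.394e-18


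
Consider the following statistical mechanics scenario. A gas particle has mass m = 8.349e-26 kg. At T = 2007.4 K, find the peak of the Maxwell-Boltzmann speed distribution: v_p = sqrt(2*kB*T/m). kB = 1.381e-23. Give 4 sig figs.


Step 1: Numerator = 2*kB*T = 2*1.381e-23*2007.4 = 5.544e-20
Step 2: Ratio = 5.544e-20 / 8.349e-26 = 6.641e+05
Step 3: v_p = sqrt(6.641e+05) = 814.9 m/s

814.9


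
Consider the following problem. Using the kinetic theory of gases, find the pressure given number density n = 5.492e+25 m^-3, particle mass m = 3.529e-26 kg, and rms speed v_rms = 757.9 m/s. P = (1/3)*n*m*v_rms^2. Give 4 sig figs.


Step 1: v_rms^2 = 757.9^2 = 5.744e+05
Step 2: n*m = 5.492e+25*3.529e-26 = 1.938
Step 3: P = (1/3)*1.938*5.744e+05 = 3.711e+05 Pa

3.711e+05


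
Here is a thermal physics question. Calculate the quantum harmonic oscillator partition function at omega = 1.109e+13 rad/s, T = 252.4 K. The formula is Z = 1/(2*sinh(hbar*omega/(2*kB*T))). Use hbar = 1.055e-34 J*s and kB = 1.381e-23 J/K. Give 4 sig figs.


Step 1: Compute x = hbar*omega/(kB*T) = 1.055e-34*1.109e+13/(1.381e-23*252.4) = 0.3357
Step 2: x/2 = 0.1678
Step 3: sinh(x/2) = 0.1686
Step 4: Z = 1/(2*0.1686) = 2.965

2.965


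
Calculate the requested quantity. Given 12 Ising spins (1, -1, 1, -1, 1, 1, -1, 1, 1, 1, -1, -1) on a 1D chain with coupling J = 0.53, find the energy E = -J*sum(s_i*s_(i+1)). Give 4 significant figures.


Step 1: Nearest-neighbor products: -1, -1, -1, -1, 1, -1, -1, 1, 1, -1, 1
Step 2: Sum of products = -3
Step 3: E = -0.53 * -3 = 1.59

1.59


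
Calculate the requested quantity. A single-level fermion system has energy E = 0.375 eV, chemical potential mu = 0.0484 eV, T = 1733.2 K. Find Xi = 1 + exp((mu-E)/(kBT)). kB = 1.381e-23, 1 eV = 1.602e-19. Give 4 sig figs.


Step 1: (mu - E) = 0.0484 - 0.375 = -0.3266 eV
Step 2: x = (mu-E)*eV/(kB*T) = -0.3266*1.602e-19/(1.381e-23*1733.2) = -2.186
Step 3: exp(x) = 0.1124
Step 4: Xi = 1 + 0.1124 = 1.112

1.112


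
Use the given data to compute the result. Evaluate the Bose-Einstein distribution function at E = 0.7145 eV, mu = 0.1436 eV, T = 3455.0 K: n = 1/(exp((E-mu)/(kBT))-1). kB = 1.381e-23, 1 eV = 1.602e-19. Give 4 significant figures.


Step 1: (E - mu) = 0.5709 eV
Step 2: x = (E-mu)*eV/(kB*T) = 0.5709*1.602e-19/(1.381e-23*3455.0) = 1.917
Step 3: exp(x) = 6.799
Step 4: n = 1/(exp(x)-1) = 0.1724

0.1724


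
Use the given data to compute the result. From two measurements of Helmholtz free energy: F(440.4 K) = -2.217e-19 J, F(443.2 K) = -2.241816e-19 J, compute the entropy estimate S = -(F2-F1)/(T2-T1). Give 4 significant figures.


Step 1: dF = F2 - F1 = -2.241816e-19 - (-2.217e-19) = -2.4816e-21 J
Step 2: dT = T2 - T1 = 443.2 - 440.4 = 2.8 K
Step 3: S = -dF/dT = -(-2.4816e-21)/2.8 = 8.863e-22 J/K

8.863e-22


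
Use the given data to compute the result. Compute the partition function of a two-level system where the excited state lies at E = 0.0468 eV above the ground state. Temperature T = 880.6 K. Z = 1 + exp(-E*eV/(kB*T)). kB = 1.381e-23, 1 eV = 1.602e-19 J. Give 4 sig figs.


Step 1: Compute beta*E = E*eV/(kB*T) = 0.0468*1.602e-19/(1.381e-23*880.6) = 0.6165
Step 2: exp(-beta*E) = exp(-0.6165) = 0.5398
Step 3: Z = 1 + 0.5398 = 1.54

1.54


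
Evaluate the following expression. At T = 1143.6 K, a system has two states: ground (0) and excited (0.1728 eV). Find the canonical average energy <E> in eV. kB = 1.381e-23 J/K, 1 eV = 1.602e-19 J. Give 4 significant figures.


Step 1: beta*E = 0.1728*1.602e-19/(1.381e-23*1143.6) = 1.753
Step 2: exp(-beta*E) = 0.1733
Step 3: <E> = 0.1728*0.1733/(1+0.1733) = 0.02552 eV

0.02552


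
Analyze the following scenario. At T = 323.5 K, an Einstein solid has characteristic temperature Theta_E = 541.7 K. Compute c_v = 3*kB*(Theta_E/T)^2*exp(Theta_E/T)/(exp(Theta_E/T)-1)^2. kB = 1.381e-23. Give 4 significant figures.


Step 1: x = Theta_E/T = 541.7/323.5 = 1.674
Step 2: x^2 = 2.804
Step 3: exp(x) = 5.336
Step 4: c_v = 3*1.381e-23*2.804*5.336/(5.336-1)^2 = 3.297e-23

3.297e-23


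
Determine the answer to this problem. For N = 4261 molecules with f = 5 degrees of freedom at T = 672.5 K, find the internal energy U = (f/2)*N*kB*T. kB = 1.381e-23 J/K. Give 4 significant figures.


Step 1: f/2 = 5/2 = 2.5
Step 2: N*kB*T = 4261*1.381e-23*672.5 = 3.957e-17
Step 3: U = 2.5 * 3.957e-17 = 9.893e-17 J

9.893e-17


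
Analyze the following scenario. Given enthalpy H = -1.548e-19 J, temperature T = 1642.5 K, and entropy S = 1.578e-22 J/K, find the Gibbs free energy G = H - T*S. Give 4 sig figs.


Step 1: T*S = 1642.5 * 1.578e-22 = 2.592e-19 J
Step 2: G = H - T*S = -1.548e-19 - 2.592e-19
Step 3: G = -4.14e-19 J

-4.14e-19


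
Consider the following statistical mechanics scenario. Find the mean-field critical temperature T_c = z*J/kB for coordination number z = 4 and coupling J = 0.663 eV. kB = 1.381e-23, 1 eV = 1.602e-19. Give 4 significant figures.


Step 1: z*J = 4*0.663 = 2.652 eV
Step 2: Convert to Joules: 2.652*1.602e-19 = 4.249e-19 J
Step 3: T_c = 4.249e-19 / 1.381e-23 = 3.076e+04 K

3.076e+04


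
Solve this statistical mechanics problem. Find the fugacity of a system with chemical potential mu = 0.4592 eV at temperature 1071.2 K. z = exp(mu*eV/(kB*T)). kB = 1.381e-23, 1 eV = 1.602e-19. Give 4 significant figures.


Step 1: Convert mu to Joules: 0.4592*1.602e-19 = 7.356e-20 J
Step 2: kB*T = 1.381e-23*1071.2 = 1.479e-20 J
Step 3: mu/(kB*T) = 4.973
Step 4: z = exp(4.973) = 144.4

144.4


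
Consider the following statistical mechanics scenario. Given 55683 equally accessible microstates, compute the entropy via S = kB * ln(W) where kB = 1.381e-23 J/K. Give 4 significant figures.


Step 1: ln(W) = ln(55683) = 10.93
Step 2: S = kB * ln(W) = 1.381e-23 * 10.93
Step 3: S = 1.509e-22 J/K

1.509e-22


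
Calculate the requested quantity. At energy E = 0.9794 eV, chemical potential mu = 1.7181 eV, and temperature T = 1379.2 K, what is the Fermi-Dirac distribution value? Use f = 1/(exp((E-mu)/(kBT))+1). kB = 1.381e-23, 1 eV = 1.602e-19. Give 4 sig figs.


Step 1: (E - mu) = 0.9794 - 1.7181 = -0.7387 eV
Step 2: Convert: (E-mu)*eV = -1.183e-19 J
Step 3: x = (E-mu)*eV/(kB*T) = -6.213
Step 4: f = 1/(exp(-6.213)+1) = 0.998

0.998


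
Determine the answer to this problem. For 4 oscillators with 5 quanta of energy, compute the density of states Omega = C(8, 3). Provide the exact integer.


Step 1: Use binomial coefficient C(8, 3)
Step 2: Numerator = 8! / 5!
Step 3: Denominator = 3!
Step 4: Omega = 56

56


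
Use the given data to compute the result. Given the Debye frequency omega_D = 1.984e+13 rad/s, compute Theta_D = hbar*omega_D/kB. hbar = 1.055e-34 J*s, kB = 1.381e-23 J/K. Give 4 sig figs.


Step 1: hbar*omega_D = 1.055e-34 * 1.984e+13 = 2.093e-21 J
Step 2: Theta_D = 2.093e-21 / 1.381e-23
Step 3: Theta_D = 151.6 K

151.6


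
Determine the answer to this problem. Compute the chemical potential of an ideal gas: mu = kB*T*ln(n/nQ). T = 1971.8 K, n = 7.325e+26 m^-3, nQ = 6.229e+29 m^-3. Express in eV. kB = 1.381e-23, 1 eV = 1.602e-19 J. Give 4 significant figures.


Step 1: n/nQ = 7.325e+26/6.229e+29 = 0.001176
Step 2: ln(n/nQ) = -6.746
Step 3: mu = kB*T*ln(n/nQ) = 2.723e-20*-6.746 = -1.837e-19 J
Step 4: Convert to eV: -1.837e-19/1.602e-19 = -1.147 eV

-1.147


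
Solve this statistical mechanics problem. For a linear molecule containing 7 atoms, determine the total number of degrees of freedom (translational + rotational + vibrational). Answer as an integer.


Step 1: Translational DOF = 3
Step 2: Rotational DOF (linear) = 2
Step 3: Vibrational DOF = 3*7 - 5 = 16
Step 4: Total = 3 + 2 + 16 = 21

21


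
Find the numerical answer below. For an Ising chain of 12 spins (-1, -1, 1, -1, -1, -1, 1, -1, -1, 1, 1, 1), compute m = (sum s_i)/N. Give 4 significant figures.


Step 1: Count up spins (+1): 5, down spins (-1): 7
Step 2: Total magnetization M = 5 - 7 = -2
Step 3: m = M/N = -2/12 = -0.1667

-0.1667


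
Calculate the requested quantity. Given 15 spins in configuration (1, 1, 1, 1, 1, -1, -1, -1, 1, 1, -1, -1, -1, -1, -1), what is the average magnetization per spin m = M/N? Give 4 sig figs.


Step 1: Count up spins (+1): 7, down spins (-1): 8
Step 2: Total magnetization M = 7 - 8 = -1
Step 3: m = M/N = -1/15 = -0.06667

-0.06667


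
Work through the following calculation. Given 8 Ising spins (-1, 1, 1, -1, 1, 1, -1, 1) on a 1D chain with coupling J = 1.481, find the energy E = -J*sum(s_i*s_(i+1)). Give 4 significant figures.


Step 1: Nearest-neighbor products: -1, 1, -1, -1, 1, -1, -1
Step 2: Sum of products = -3
Step 3: E = -1.481 * -3 = 4.443

4.443


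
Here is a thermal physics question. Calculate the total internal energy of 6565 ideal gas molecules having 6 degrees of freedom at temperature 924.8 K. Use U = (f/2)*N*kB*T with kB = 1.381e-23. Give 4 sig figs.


Step 1: f/2 = 6/2 = 3.0
Step 2: N*kB*T = 6565*1.381e-23*924.8 = 8.384e-17
Step 3: U = 3.0 * 8.384e-17 = 2.515e-16 J

2.515e-16


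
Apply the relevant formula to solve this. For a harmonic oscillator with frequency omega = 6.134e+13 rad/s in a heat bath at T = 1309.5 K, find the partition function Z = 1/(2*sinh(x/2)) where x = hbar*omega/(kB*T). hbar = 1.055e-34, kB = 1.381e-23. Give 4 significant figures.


Step 1: Compute x = hbar*omega/(kB*T) = 1.055e-34*6.134e+13/(1.381e-23*1309.5) = 0.3578
Step 2: x/2 = 0.1789
Step 3: sinh(x/2) = 0.1799
Step 4: Z = 1/(2*0.1799) = 2.78

2.78


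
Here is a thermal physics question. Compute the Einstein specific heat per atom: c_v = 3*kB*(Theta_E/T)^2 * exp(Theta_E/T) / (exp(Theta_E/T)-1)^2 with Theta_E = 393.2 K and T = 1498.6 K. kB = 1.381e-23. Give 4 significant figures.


Step 1: x = Theta_E/T = 393.2/1498.6 = 0.2624
Step 2: x^2 = 0.06884
Step 3: exp(x) = 1.3
Step 4: c_v = 3*1.381e-23*0.06884*1.3/(1.3-1)^2 = 4.119e-23

4.119e-23


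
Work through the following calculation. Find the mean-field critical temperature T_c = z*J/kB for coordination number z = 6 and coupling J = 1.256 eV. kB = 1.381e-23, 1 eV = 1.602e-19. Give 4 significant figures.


Step 1: z*J = 6*1.256 = 7.536 eV
Step 2: Convert to Joules: 7.536*1.602e-19 = 1.207e-18 J
Step 3: T_c = 1.207e-18 / 1.381e-23 = 8.742e+04 K

8.742e+04


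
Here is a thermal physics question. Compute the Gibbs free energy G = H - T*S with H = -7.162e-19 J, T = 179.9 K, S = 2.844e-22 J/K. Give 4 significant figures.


Step 1: T*S = 179.9 * 2.844e-22 = 5.116e-20 J
Step 2: G = H - T*S = -7.162e-19 - 5.116e-20
Step 3: G = -7.674e-19 J

-7.674e-19


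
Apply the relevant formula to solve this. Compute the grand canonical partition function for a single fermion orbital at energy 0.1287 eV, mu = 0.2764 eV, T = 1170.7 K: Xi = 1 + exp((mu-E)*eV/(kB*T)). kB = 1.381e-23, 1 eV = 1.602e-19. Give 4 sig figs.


Step 1: (mu - E) = 0.2764 - 0.1287 = 0.1477 eV
Step 2: x = (mu-E)*eV/(kB*T) = 0.1477*1.602e-19/(1.381e-23*1170.7) = 1.464
Step 3: exp(x) = 4.321
Step 4: Xi = 1 + 4.321 = 5.321

5.321


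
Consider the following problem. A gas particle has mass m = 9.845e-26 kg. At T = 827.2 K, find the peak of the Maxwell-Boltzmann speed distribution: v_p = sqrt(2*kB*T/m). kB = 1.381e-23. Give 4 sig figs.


Step 1: Numerator = 2*kB*T = 2*1.381e-23*827.2 = 2.285e-20
Step 2: Ratio = 2.285e-20 / 9.845e-26 = 2.321e+05
Step 3: v_p = sqrt(2.321e+05) = 481.7 m/s

481.7


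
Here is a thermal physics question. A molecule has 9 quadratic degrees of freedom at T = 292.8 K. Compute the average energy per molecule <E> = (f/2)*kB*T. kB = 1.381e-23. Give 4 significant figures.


Step 1: f/2 = 9/2 = 4.5
Step 2: kB*T = 1.381e-23 * 292.8 = 4.044e-21
Step 3: <E> = 4.5 * 4.044e-21 = 1.82e-20 J

1.82e-20


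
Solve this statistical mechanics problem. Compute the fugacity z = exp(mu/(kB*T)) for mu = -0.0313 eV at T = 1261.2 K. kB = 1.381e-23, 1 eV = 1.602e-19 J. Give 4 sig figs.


Step 1: Convert mu to Joules: -0.0313*1.602e-19 = -5.014e-21 J
Step 2: kB*T = 1.381e-23*1261.2 = 1.742e-20 J
Step 3: mu/(kB*T) = -0.2879
Step 4: z = exp(-0.2879) = 0.7498

0.7498


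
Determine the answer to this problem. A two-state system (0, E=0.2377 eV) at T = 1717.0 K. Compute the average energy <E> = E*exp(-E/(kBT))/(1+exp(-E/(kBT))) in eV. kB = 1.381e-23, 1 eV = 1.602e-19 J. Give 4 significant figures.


Step 1: beta*E = 0.2377*1.602e-19/(1.381e-23*1717.0) = 1.606
Step 2: exp(-beta*E) = 0.2007
Step 3: <E> = 0.2377*0.2007/(1+0.2007) = 0.03973 eV

0.03973


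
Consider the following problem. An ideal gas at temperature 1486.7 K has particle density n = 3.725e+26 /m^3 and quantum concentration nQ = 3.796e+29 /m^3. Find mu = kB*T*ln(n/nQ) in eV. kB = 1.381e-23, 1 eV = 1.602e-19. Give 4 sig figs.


Step 1: n/nQ = 3.725e+26/3.796e+29 = 0.0009813
Step 2: ln(n/nQ) = -6.927
Step 3: mu = kB*T*ln(n/nQ) = 2.053e-20*-6.927 = -1.422e-19 J
Step 4: Convert to eV: -1.422e-19/1.602e-19 = -0.8877 eV

-0.8877


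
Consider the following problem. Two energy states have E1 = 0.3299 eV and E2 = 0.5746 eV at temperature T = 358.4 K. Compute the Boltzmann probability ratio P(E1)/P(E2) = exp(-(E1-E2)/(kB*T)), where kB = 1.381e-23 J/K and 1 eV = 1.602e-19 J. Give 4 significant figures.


Step 1: Compute energy difference dE = E1 - E2 = 0.3299 - 0.5746 = -0.2447 eV
Step 2: Convert to Joules: dE_J = -0.2447 * 1.602e-19 = -3.92e-20 J
Step 3: Compute exponent = -dE_J / (kB * T) = -(-3.92e-20) / (1.381e-23 * 358.4) = 7.92
Step 4: P(E1)/P(E2) = exp(7.92) = 2752

2752


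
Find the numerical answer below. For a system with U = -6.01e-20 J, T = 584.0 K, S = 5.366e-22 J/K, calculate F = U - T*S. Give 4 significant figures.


Step 1: T*S = 584.0 * 5.366e-22 = 3.134e-19 J
Step 2: F = U - T*S = -6.01e-20 - 3.134e-19
Step 3: F = -3.735e-19 J

-3.735e-19


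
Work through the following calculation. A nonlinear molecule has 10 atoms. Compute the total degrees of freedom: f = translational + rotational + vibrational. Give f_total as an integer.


Step 1: Translational DOF = 3
Step 2: Rotational DOF (nonlinear) = 3
Step 3: Vibrational DOF = 3*10 - 6 = 24
Step 4: Total = 3 + 3 + 24 = 30

30


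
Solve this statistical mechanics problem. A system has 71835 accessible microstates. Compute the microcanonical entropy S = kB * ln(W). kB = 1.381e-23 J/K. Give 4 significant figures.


Step 1: ln(W) = ln(71835) = 11.18
Step 2: S = kB * ln(W) = 1.381e-23 * 11.18
Step 3: S = 1.544e-22 J/K

1.544e-22


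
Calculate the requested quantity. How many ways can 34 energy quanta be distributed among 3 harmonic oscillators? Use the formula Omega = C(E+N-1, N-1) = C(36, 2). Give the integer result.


Step 1: Use binomial coefficient C(36, 2)
Step 2: Numerator = 36! / 34!
Step 3: Denominator = 2!
Step 4: Omega = 630

630


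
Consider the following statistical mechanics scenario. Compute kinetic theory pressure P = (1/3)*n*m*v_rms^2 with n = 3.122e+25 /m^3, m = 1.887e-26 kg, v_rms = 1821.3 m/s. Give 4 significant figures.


Step 1: v_rms^2 = 1821.3^2 = 3.317e+06
Step 2: n*m = 3.122e+25*1.887e-26 = 0.5891
Step 3: P = (1/3)*0.5891*3.317e+06 = 6.514e+05 Pa

6.514e+05


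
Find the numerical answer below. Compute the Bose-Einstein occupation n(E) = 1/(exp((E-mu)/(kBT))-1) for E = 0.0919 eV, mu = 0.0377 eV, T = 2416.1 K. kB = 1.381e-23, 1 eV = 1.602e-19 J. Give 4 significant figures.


Step 1: (E - mu) = 0.0542 eV
Step 2: x = (E-mu)*eV/(kB*T) = 0.0542*1.602e-19/(1.381e-23*2416.1) = 0.2602
Step 3: exp(x) = 1.297
Step 4: n = 1/(exp(x)-1) = 3.364

3.364


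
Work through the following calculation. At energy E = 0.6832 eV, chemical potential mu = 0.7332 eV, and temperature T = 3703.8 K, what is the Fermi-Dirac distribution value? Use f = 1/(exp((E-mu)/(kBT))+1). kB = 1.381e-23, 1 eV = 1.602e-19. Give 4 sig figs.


Step 1: (E - mu) = 0.6832 - 0.7332 = -0.05 eV
Step 2: Convert: (E-mu)*eV = -8.01e-21 J
Step 3: x = (E-mu)*eV/(kB*T) = -0.1566
Step 4: f = 1/(exp(-0.1566)+1) = 0.5391

0.5391


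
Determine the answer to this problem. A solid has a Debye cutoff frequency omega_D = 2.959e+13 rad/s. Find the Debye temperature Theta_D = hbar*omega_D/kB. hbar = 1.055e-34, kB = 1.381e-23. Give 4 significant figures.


Step 1: hbar*omega_D = 1.055e-34 * 2.959e+13 = 3.122e-21 J
Step 2: Theta_D = 3.122e-21 / 1.381e-23
Step 3: Theta_D = 226 K

226


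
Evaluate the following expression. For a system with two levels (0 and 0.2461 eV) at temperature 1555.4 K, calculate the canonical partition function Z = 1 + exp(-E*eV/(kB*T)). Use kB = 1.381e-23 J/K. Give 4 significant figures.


Step 1: Compute beta*E = E*eV/(kB*T) = 0.2461*1.602e-19/(1.381e-23*1555.4) = 1.835
Step 2: exp(-beta*E) = exp(-1.835) = 0.1595
Step 3: Z = 1 + 0.1595 = 1.16

1.16


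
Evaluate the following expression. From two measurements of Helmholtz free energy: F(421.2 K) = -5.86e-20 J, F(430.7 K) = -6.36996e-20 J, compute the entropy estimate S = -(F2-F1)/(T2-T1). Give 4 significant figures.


Step 1: dF = F2 - F1 = -6.36996e-20 - (-5.86e-20) = -5.0996e-21 J
Step 2: dT = T2 - T1 = 430.7 - 421.2 = 9.5 K
Step 3: S = -dF/dT = -(-5.0996e-21)/9.5 = 5.368e-22 J/K

5.368e-22


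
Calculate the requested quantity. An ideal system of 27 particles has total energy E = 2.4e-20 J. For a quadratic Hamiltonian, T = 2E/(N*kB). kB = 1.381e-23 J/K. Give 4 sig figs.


Step 1: Numerator = 2*E = 2*2.4e-20 = 4.8e-20 J
Step 2: Denominator = N*kB = 27*1.381e-23 = 3.729e-22
Step 3: T = 4.8e-20 / 3.729e-22 = 128.7 K

128.7


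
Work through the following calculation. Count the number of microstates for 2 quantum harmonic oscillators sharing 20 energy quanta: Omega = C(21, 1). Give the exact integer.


Step 1: Use binomial coefficient C(21, 1)
Step 2: Numerator = 21! / 20!
Step 3: Denominator = 1!
Step 4: Omega = 21

21


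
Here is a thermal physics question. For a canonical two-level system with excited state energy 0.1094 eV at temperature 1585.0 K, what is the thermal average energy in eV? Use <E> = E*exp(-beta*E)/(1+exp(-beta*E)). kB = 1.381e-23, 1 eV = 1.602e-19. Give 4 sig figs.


Step 1: beta*E = 0.1094*1.602e-19/(1.381e-23*1585.0) = 0.8007
Step 2: exp(-beta*E) = 0.449
Step 3: <E> = 0.1094*0.449/(1+0.449) = 0.0339 eV

0.0339


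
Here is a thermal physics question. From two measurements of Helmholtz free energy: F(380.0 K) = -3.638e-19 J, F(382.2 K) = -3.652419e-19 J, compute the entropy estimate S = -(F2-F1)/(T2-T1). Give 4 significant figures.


Step 1: dF = F2 - F1 = -3.652419e-19 - (-3.638e-19) = -1.4419e-21 J
Step 2: dT = T2 - T1 = 382.2 - 380.0 = 2.2 K
Step 3: S = -dF/dT = -(-1.4419e-21)/2.2 = 6.554e-22 J/K

6.554e-22


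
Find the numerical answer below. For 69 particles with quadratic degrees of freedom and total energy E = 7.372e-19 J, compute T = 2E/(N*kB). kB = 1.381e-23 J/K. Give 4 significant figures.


Step 1: Numerator = 2*E = 2*7.372e-19 = 1.474e-18 J
Step 2: Denominator = N*kB = 69*1.381e-23 = 9.529e-22
Step 3: T = 1.474e-18 / 9.529e-22 = 1547 K

1547


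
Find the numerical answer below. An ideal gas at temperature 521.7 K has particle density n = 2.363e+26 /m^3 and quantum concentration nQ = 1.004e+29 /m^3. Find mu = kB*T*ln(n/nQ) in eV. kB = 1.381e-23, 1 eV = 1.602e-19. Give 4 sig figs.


Step 1: n/nQ = 2.363e+26/1.004e+29 = 0.002354
Step 2: ln(n/nQ) = -6.052
Step 3: mu = kB*T*ln(n/nQ) = 7.205e-21*-6.052 = -4.36e-20 J
Step 4: Convert to eV: -4.36e-20/1.602e-19 = -0.2722 eV

-0.2722


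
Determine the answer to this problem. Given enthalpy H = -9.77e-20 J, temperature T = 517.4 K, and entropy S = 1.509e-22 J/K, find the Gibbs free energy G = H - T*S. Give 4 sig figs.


Step 1: T*S = 517.4 * 1.509e-22 = 7.808e-20 J
Step 2: G = H - T*S = -9.77e-20 - 7.808e-20
Step 3: G = -1.758e-19 J

-1.758e-19


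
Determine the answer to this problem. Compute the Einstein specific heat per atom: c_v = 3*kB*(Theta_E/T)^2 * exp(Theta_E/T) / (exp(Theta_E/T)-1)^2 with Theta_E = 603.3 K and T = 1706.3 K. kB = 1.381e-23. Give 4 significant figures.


Step 1: x = Theta_E/T = 603.3/1706.3 = 0.3536
Step 2: x^2 = 0.125
Step 3: exp(x) = 1.424
Step 4: c_v = 3*1.381e-23*0.125*1.424/(1.424-1)^2 = 4.1e-23

4.1e-23


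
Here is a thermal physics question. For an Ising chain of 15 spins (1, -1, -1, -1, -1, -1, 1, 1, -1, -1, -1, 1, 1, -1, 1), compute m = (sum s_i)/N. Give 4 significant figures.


Step 1: Count up spins (+1): 6, down spins (-1): 9
Step 2: Total magnetization M = 6 - 9 = -3
Step 3: m = M/N = -3/15 = -0.2

-0.2


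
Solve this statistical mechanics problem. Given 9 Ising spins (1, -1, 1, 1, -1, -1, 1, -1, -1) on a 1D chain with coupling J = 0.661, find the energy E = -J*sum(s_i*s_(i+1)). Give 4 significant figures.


Step 1: Nearest-neighbor products: -1, -1, 1, -1, 1, -1, -1, 1
Step 2: Sum of products = -2
Step 3: E = -0.661 * -2 = 1.322

1.322


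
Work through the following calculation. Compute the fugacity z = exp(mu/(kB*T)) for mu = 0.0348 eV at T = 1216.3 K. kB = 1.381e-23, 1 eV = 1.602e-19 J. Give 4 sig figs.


Step 1: Convert mu to Joules: 0.0348*1.602e-19 = 5.575e-21 J
Step 2: kB*T = 1.381e-23*1216.3 = 1.68e-20 J
Step 3: mu/(kB*T) = 0.3319
Step 4: z = exp(0.3319) = 1.394

1.394


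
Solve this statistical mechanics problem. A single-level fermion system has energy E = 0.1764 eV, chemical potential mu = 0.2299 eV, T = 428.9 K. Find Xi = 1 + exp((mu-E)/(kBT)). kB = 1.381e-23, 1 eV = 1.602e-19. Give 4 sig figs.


Step 1: (mu - E) = 0.2299 - 0.1764 = 0.0535 eV
Step 2: x = (mu-E)*eV/(kB*T) = 0.0535*1.602e-19/(1.381e-23*428.9) = 1.447
Step 3: exp(x) = 4.25
Step 4: Xi = 1 + 4.25 = 5.25

5.25


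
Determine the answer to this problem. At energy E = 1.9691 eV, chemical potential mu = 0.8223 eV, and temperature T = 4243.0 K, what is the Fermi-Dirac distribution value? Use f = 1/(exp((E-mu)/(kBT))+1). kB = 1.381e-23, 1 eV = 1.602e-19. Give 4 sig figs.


Step 1: (E - mu) = 1.9691 - 0.8223 = 1.147 eV
Step 2: Convert: (E-mu)*eV = 1.837e-19 J
Step 3: x = (E-mu)*eV/(kB*T) = 3.135
Step 4: f = 1/(exp(3.135)+1) = 0.04167

0.04167


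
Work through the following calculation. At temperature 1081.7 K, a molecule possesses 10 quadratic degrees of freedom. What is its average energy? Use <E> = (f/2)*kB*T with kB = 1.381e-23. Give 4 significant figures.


Step 1: f/2 = 10/2 = 5
Step 2: kB*T = 1.381e-23 * 1081.7 = 1.494e-20
Step 3: <E> = 5 * 1.494e-20 = 7.469e-20 J

7.469e-20


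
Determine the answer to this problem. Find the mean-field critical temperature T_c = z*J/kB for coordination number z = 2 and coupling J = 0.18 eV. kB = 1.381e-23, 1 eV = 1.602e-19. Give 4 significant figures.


Step 1: z*J = 2*0.18 = 0.36 eV
Step 2: Convert to Joules: 0.36*1.602e-19 = 5.767e-20 J
Step 3: T_c = 5.767e-20 / 1.381e-23 = 4176 K

4176


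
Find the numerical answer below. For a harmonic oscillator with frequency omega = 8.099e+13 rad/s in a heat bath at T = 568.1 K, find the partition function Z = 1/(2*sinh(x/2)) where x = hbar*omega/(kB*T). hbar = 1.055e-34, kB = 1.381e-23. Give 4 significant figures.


Step 1: Compute x = hbar*omega/(kB*T) = 1.055e-34*8.099e+13/(1.381e-23*568.1) = 1.089
Step 2: x/2 = 0.5445
Step 3: sinh(x/2) = 0.5719
Step 4: Z = 1/(2*0.5719) = 0.8743

0.8743


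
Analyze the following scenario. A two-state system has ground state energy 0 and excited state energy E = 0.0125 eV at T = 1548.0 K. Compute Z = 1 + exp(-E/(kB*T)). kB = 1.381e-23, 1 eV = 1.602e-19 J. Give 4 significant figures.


Step 1: Compute beta*E = E*eV/(kB*T) = 0.0125*1.602e-19/(1.381e-23*1548.0) = 0.09367
Step 2: exp(-beta*E) = exp(-0.09367) = 0.9106
Step 3: Z = 1 + 0.9106 = 1.911

1.911


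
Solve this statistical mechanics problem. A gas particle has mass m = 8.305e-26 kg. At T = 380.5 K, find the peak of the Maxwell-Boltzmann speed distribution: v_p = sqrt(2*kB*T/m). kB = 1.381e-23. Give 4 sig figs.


Step 1: Numerator = 2*kB*T = 2*1.381e-23*380.5 = 1.051e-20
Step 2: Ratio = 1.051e-20 / 8.305e-26 = 1.265e+05
Step 3: v_p = sqrt(1.265e+05) = 355.7 m/s

355.7


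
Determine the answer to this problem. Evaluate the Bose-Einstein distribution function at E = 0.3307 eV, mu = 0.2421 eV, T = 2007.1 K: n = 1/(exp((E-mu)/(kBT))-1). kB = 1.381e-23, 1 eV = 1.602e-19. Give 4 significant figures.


Step 1: (E - mu) = 0.0886 eV
Step 2: x = (E-mu)*eV/(kB*T) = 0.0886*1.602e-19/(1.381e-23*2007.1) = 0.5121
Step 3: exp(x) = 1.669
Step 4: n = 1/(exp(x)-1) = 1.495

1.495


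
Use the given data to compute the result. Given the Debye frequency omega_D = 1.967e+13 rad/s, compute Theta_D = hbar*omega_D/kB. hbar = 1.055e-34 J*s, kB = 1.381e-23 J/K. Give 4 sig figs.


Step 1: hbar*omega_D = 1.055e-34 * 1.967e+13 = 2.075e-21 J
Step 2: Theta_D = 2.075e-21 / 1.381e-23
Step 3: Theta_D = 150.3 K

150.3


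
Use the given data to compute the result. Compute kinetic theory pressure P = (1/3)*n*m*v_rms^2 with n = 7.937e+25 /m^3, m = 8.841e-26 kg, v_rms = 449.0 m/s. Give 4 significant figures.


Step 1: v_rms^2 = 449.0^2 = 2.016e+05
Step 2: n*m = 7.937e+25*8.841e-26 = 7.017
Step 3: P = (1/3)*7.017*2.016e+05 = 4.716e+05 Pa

4.716e+05


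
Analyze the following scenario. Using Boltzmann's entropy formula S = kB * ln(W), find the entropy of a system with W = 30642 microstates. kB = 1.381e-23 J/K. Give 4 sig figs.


Step 1: ln(W) = ln(30642) = 10.33
Step 2: S = kB * ln(W) = 1.381e-23 * 10.33
Step 3: S = 1.427e-22 J/K

1.427e-22


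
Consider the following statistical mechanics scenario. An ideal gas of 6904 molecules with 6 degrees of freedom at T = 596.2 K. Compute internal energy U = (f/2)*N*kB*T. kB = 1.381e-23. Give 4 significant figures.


Step 1: f/2 = 6/2 = 3.0
Step 2: N*kB*T = 6904*1.381e-23*596.2 = 5.684e-17
Step 3: U = 3.0 * 5.684e-17 = 1.705e-16 J

1.705e-16


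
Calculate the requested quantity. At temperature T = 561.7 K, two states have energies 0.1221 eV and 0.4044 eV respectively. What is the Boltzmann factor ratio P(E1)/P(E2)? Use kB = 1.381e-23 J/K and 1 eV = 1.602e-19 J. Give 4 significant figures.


Step 1: Compute energy difference dE = E1 - E2 = 0.1221 - 0.4044 = -0.2823 eV
Step 2: Convert to Joules: dE_J = -0.2823 * 1.602e-19 = -4.522e-20 J
Step 3: Compute exponent = -dE_J / (kB * T) = -(-4.522e-20) / (1.381e-23 * 561.7) = 5.83
Step 4: P(E1)/P(E2) = exp(5.83) = 340.4

340.4


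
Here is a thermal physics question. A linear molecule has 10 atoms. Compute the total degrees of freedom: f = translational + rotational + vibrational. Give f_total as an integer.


Step 1: Translational DOF = 3
Step 2: Rotational DOF (linear) = 2
Step 3: Vibrational DOF = 3*10 - 5 = 25
Step 4: Total = 3 + 2 + 25 = 30

30


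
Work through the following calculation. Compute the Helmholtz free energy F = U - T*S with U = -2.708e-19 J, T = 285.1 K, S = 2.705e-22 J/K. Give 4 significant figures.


Step 1: T*S = 285.1 * 2.705e-22 = 7.712e-20 J
Step 2: F = U - T*S = -2.708e-19 - 7.712e-20
Step 3: F = -3.479e-19 J

-3.479e-19


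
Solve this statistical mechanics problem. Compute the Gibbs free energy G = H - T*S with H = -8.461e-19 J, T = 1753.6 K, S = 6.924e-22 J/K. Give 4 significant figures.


Step 1: T*S = 1753.6 * 6.924e-22 = 1.214e-18 J
Step 2: G = H - T*S = -8.461e-19 - 1.214e-18
Step 3: G = -2.06e-18 J

-2.06e-18


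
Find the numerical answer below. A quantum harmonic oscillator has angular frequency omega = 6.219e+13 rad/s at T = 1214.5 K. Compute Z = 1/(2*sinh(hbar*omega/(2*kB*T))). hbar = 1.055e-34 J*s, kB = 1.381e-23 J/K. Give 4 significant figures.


Step 1: Compute x = hbar*omega/(kB*T) = 1.055e-34*6.219e+13/(1.381e-23*1214.5) = 0.3912
Step 2: x/2 = 0.1956
Step 3: sinh(x/2) = 0.1968
Step 4: Z = 1/(2*0.1968) = 2.54

2.54


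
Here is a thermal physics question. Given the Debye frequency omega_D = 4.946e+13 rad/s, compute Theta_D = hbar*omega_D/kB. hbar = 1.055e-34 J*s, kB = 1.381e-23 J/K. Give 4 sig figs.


Step 1: hbar*omega_D = 1.055e-34 * 4.946e+13 = 5.218e-21 J
Step 2: Theta_D = 5.218e-21 / 1.381e-23
Step 3: Theta_D = 377.8 K

377.8


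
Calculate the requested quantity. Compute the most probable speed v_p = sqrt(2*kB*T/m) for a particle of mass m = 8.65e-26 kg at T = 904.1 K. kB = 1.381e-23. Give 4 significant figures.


Step 1: Numerator = 2*kB*T = 2*1.381e-23*904.1 = 2.497e-20
Step 2: Ratio = 2.497e-20 / 8.65e-26 = 2.887e+05
Step 3: v_p = sqrt(2.887e+05) = 537.3 m/s

537.3


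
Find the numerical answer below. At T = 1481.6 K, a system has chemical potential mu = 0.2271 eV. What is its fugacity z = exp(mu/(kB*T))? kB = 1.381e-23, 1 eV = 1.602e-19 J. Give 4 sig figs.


Step 1: Convert mu to Joules: 0.2271*1.602e-19 = 3.638e-20 J
Step 2: kB*T = 1.381e-23*1481.6 = 2.046e-20 J
Step 3: mu/(kB*T) = 1.778
Step 4: z = exp(1.778) = 5.919

5.919


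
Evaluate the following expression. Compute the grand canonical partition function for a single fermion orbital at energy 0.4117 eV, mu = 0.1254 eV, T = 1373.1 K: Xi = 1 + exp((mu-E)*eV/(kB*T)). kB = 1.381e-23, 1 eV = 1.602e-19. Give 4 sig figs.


Step 1: (mu - E) = 0.1254 - 0.4117 = -0.2863 eV
Step 2: x = (mu-E)*eV/(kB*T) = -0.2863*1.602e-19/(1.381e-23*1373.1) = -2.419
Step 3: exp(x) = 0.08903
Step 4: Xi = 1 + 0.08903 = 1.089

1.089


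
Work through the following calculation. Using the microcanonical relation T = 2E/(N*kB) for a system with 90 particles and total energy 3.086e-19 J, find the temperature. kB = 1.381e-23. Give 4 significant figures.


Step 1: Numerator = 2*E = 2*3.086e-19 = 6.172e-19 J
Step 2: Denominator = N*kB = 90*1.381e-23 = 1.243e-21
Step 3: T = 6.172e-19 / 1.243e-21 = 496.6 K

496.6


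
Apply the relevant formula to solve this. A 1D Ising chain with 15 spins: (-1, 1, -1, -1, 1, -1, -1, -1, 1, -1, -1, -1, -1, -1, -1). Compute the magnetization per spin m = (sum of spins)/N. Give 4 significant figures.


Step 1: Count up spins (+1): 3, down spins (-1): 12
Step 2: Total magnetization M = 3 - 12 = -9
Step 3: m = M/N = -9/15 = -0.6

-0.6


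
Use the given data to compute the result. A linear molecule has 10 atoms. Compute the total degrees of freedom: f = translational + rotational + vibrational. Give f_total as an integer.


Step 1: Translational DOF = 3
Step 2: Rotational DOF (linear) = 2
Step 3: Vibrational DOF = 3*10 - 5 = 25
Step 4: Total = 3 + 2 + 25 = 30

30


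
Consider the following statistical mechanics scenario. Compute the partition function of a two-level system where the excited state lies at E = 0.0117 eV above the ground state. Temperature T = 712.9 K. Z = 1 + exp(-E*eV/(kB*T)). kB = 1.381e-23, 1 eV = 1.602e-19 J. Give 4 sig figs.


Step 1: Compute beta*E = E*eV/(kB*T) = 0.0117*1.602e-19/(1.381e-23*712.9) = 0.1904
Step 2: exp(-beta*E) = exp(-0.1904) = 0.8266
Step 3: Z = 1 + 0.8266 = 1.827

1.827


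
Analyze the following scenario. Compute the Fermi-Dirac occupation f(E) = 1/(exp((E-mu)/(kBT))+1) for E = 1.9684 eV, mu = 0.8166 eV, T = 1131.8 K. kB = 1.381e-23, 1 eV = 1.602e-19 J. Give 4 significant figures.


Step 1: (E - mu) = 1.9684 - 0.8166 = 1.152 eV
Step 2: Convert: (E-mu)*eV = 1.845e-19 J
Step 3: x = (E-mu)*eV/(kB*T) = 11.81
Step 4: f = 1/(exp(11.81)+1) = 7.465e-06

7.465e-06


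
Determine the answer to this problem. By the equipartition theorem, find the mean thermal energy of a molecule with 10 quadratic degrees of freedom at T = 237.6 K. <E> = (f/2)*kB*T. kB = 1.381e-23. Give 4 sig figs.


Step 1: f/2 = 10/2 = 5
Step 2: kB*T = 1.381e-23 * 237.6 = 3.281e-21
Step 3: <E> = 5 * 3.281e-21 = 1.641e-20 J

1.641e-20


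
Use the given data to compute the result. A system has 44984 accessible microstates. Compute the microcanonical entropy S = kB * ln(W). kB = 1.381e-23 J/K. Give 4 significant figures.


Step 1: ln(W) = ln(44984) = 10.71
Step 2: S = kB * ln(W) = 1.381e-23 * 10.71
Step 3: S = 1.48e-22 J/K

1.48e-22


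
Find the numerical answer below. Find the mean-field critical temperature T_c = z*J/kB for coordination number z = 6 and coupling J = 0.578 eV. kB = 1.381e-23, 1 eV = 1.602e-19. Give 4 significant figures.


Step 1: z*J = 6*0.578 = 3.468 eV
Step 2: Convert to Joules: 3.468*1.602e-19 = 5.556e-19 J
Step 3: T_c = 5.556e-19 / 1.381e-23 = 4.023e+04 K

4.023e+04


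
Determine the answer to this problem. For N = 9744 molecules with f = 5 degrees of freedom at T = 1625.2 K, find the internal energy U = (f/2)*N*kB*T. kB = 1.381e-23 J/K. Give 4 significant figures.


Step 1: f/2 = 5/2 = 2.5
Step 2: N*kB*T = 9744*1.381e-23*1625.2 = 2.187e-16
Step 3: U = 2.5 * 2.187e-16 = 5.467e-16 J

5.467e-16


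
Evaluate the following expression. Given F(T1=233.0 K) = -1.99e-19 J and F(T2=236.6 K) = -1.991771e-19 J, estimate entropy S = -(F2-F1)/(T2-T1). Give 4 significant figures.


Step 1: dF = F2 - F1 = -1.991771e-19 - (-1.99e-19) = -1.771e-22 J
Step 2: dT = T2 - T1 = 236.6 - 233.0 = 3.6 K
Step 3: S = -dF/dT = -(-1.771e-22)/3.6 = 4.919e-23 J/K

4.919e-23


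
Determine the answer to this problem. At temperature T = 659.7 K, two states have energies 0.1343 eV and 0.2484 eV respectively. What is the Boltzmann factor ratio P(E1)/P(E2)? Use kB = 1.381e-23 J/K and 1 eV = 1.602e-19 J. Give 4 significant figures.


Step 1: Compute energy difference dE = E1 - E2 = 0.1343 - 0.2484 = -0.1141 eV
Step 2: Convert to Joules: dE_J = -0.1141 * 1.602e-19 = -1.828e-20 J
Step 3: Compute exponent = -dE_J / (kB * T) = -(-1.828e-20) / (1.381e-23 * 659.7) = 2.006
Step 4: P(E1)/P(E2) = exp(2.006) = 7.436

7.436


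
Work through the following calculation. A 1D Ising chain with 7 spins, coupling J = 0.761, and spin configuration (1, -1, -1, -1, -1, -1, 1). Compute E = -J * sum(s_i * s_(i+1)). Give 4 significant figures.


Step 1: Nearest-neighbor products: -1, 1, 1, 1, 1, -1
Step 2: Sum of products = 2
Step 3: E = -0.761 * 2 = -1.522

-1.522


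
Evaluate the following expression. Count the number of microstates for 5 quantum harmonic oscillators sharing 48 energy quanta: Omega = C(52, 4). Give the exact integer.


Step 1: Use binomial coefficient C(52, 4)
Step 2: Numerator = 52! / 48!
Step 3: Denominator = 4!
Step 4: Omega = 270725

270725


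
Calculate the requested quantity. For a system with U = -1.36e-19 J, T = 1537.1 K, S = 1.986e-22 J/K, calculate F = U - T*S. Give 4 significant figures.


Step 1: T*S = 1537.1 * 1.986e-22 = 3.053e-19 J
Step 2: F = U - T*S = -1.36e-19 - 3.053e-19
Step 3: F = -4.413e-19 J

-4.413e-19


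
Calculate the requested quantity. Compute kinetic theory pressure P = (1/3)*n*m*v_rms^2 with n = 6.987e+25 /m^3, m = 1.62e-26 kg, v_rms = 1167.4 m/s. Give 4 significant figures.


Step 1: v_rms^2 = 1167.4^2 = 1.363e+06
Step 2: n*m = 6.987e+25*1.62e-26 = 1.132
Step 3: P = (1/3)*1.132*1.363e+06 = 5.142e+05 Pa

5.142e+05


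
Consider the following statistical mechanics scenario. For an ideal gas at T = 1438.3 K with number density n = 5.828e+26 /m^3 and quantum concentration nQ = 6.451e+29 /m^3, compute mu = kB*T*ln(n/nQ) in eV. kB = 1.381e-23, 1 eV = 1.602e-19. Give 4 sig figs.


Step 1: n/nQ = 5.828e+26/6.451e+29 = 0.0009034
Step 2: ln(n/nQ) = -7.009
Step 3: mu = kB*T*ln(n/nQ) = 1.986e-20*-7.009 = -1.392e-19 J
Step 4: Convert to eV: -1.392e-19/1.602e-19 = -0.8691 eV

-0.8691


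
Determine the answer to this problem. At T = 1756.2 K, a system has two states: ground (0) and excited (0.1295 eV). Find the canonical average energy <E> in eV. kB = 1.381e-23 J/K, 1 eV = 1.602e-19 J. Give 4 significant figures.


Step 1: beta*E = 0.1295*1.602e-19/(1.381e-23*1756.2) = 0.8554
Step 2: exp(-beta*E) = 0.4251
Step 3: <E> = 0.1295*0.4251/(1+0.4251) = 0.03863 eV

0.03863


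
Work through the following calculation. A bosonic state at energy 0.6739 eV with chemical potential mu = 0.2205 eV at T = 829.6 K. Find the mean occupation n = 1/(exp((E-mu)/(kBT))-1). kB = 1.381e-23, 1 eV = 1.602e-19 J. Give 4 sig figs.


Step 1: (E - mu) = 0.4534 eV
Step 2: x = (E-mu)*eV/(kB*T) = 0.4534*1.602e-19/(1.381e-23*829.6) = 6.34
Step 3: exp(x) = 566.7
Step 4: n = 1/(exp(x)-1) = 0.001768

0.001768


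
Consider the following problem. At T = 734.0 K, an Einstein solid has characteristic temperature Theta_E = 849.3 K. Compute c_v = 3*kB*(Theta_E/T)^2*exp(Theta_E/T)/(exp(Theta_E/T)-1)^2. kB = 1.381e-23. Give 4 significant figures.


Step 1: x = Theta_E/T = 849.3/734.0 = 1.157
Step 2: x^2 = 1.339
Step 3: exp(x) = 3.181
Step 4: c_v = 3*1.381e-23*1.339*3.181/(3.181-1)^2 = 3.71e-23

3.71e-23


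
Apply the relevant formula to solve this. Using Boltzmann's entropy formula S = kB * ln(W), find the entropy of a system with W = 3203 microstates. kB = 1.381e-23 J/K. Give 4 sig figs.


Step 1: ln(W) = ln(3203) = 8.072
Step 2: S = kB * ln(W) = 1.381e-23 * 8.072
Step 3: S = 1.115e-22 J/K

1.115e-22


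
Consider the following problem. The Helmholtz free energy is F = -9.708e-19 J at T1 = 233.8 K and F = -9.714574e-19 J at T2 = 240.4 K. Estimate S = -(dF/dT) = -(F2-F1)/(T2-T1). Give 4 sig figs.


Step 1: dF = F2 - F1 = -9.714574e-19 - (-9.708e-19) = -6.574e-22 J
Step 2: dT = T2 - T1 = 240.4 - 233.8 = 6.6 K
Step 3: S = -dF/dT = -(-6.574e-22)/6.6 = 9.961e-23 J/K

9.961e-23


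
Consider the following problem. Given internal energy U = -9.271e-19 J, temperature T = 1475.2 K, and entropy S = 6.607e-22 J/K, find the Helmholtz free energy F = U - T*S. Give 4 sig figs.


Step 1: T*S = 1475.2 * 6.607e-22 = 9.747e-19 J
Step 2: F = U - T*S = -9.271e-19 - 9.747e-19
Step 3: F = -1.902e-18 J

-1.902e-18


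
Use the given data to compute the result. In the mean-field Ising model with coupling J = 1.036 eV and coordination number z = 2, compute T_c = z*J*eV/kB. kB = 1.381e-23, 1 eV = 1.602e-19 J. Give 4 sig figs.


Step 1: z*J = 2*1.036 = 2.072 eV
Step 2: Convert to Joules: 2.072*1.602e-19 = 3.319e-19 J
Step 3: T_c = 3.319e-19 / 1.381e-23 = 2.404e+04 K

2.404e+04


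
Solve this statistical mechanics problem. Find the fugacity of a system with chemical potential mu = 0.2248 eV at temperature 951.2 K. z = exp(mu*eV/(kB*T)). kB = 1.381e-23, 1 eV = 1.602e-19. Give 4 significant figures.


Step 1: Convert mu to Joules: 0.2248*1.602e-19 = 3.601e-20 J
Step 2: kB*T = 1.381e-23*951.2 = 1.314e-20 J
Step 3: mu/(kB*T) = 2.742
Step 4: z = exp(2.742) = 15.51

15.51


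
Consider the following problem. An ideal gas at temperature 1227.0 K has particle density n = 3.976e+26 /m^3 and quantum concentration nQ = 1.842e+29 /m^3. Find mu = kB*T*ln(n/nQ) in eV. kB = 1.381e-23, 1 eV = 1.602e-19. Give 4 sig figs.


Step 1: n/nQ = 3.976e+26/1.842e+29 = 0.002159
Step 2: ln(n/nQ) = -6.138
Step 3: mu = kB*T*ln(n/nQ) = 1.694e-20*-6.138 = -1.04e-19 J
Step 4: Convert to eV: -1.04e-19/1.602e-19 = -0.6493 eV

-0.6493


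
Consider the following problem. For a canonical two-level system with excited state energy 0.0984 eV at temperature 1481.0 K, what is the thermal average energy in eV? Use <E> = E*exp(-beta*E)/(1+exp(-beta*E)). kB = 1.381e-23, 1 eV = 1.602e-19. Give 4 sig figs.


Step 1: beta*E = 0.0984*1.602e-19/(1.381e-23*1481.0) = 0.7707
Step 2: exp(-beta*E) = 0.4627
Step 3: <E> = 0.0984*0.4627/(1+0.4627) = 0.03113 eV

0.03113
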